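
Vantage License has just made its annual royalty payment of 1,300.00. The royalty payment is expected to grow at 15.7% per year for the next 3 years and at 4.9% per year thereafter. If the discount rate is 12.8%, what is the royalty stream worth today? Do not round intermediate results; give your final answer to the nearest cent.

22731.92

D_1 = 1504.10000
D_2 = 1740.24370
D_3 = 2013.46196
Terminal value at year 3: TV = D_3×(1+g_2)/(r−g_2) = 2112.12160/0.079 = 26735.71642
P_0 = D_1/(1+r)^1 + D_2/(1+r)^2 + D_3/(1+r)^3 + TV/(1+r)^3
    = 1333.42199 + 1367.70322 + 1402.86581 + 18627.92699 = 22731.91801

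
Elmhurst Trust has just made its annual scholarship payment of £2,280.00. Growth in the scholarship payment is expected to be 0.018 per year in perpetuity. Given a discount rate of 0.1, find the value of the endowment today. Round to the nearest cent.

£28305.37

D₁ = D₀ × (1 + g) = £2,280.00 × 1.018 = £2,321.0400
Growing perpetuity: P = D₁ / (r − g) = £2,321.0400 / (0.1 − 0.018) = £28,305.37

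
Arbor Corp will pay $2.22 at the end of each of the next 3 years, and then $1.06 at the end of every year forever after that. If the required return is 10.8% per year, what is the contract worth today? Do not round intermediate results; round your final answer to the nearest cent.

PV of 3-year annuity: $2.22 × [1 − (1+0.108)^−3] / 0.108 = 5.44397
Perpetuity value at year 3: $1.06 / 0.108 = 9.81481
PV of perpetuity: 9.81481 / (1+0.108)^3 = 7.21544
Total PV = 5.44397 + 7.21544 = 12.65941

$12.66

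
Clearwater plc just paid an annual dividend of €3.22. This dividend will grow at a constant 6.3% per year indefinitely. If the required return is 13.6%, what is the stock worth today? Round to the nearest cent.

€46.89

D₁ = D₀ × (1 + g) = €3.22 × 1.063 = €3.4229
Growing perpetuity: P = D₁ / (r − g) = €3.4229 / (0.136 − 0.063) = €46.89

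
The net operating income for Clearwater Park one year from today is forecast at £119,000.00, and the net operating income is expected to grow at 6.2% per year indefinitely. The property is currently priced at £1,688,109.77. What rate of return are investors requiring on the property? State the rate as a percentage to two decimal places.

13.25%

P = D₁/(r − g) ⇒ r = D₁/P + g = £119,000.0000/£1,688,109.77 + 0.062 = 0.070493 + 0.062 = 0.132493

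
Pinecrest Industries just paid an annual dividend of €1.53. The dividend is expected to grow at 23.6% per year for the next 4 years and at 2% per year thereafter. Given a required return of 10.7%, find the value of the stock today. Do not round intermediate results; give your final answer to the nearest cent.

€36.00

D_1 = 1.89108
D_2 = 2.33737
D_3 = 2.88900
D_4 = 3.57080
Terminal value at year 4: TV = D_4×(1+g_2)/(r−g_2) = 3.64221/0.087 = 41.86453
P_0 = D_1/(1+r)^1 + D_2/(1+r)^2 + D_3/(1+r)^3 + D_4/(1+r)^4 + TV/(1+r)^4
    = 1.70829 + 1.90736 + 2.12963 + 2.37780 + 27.87762 = 36.00070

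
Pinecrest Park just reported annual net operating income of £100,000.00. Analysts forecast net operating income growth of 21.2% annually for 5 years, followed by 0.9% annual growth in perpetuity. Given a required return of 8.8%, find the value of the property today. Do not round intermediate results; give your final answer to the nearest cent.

D_1 = 121200.00000
D_2 = 146894.40000
D_3 = 178036.01280
D_4 = 215779.64751
D_5 = 261524.93279
Terminal value at year 5: TV = D_5×(1+g_2)/(r−g_2) = 263878.65718/0.079 = 3340236.16686
P_0 = D_1/(1+r)^1 + D_2/(1+r)^2 + D_3/(1+r)^3 + D_4/(1+r)^4 + D_5/(1+r)^5 + TV/(1+r)^5
    = 111397.05882 + 124093.04715 + 138236.00472 + 153990.84350 + 171541.27051 + 2190951.16391 = 2890209.38862

£2890209.39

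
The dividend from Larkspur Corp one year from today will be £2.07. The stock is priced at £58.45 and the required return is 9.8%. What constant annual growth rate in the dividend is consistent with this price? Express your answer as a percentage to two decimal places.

6.26%

P = D₁/(r−g) ⇒ g = r − D₁/P = 0.098 − £2.07/£58.45 = 0.062585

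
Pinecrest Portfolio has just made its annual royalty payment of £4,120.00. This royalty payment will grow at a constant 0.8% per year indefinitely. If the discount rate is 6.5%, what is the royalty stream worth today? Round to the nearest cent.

£72858.95

D₁ = D₀ × (1 + g) = £4,120.00 × 1.008 = £4,152.9600
Growing perpetuity: P = D₁ / (r − g) = £4,152.9600 / (0.065 − 0.008) = £72,858.95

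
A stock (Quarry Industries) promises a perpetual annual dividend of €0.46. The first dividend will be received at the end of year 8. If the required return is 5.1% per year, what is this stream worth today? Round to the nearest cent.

€6.37

Value at end of year 7: C / r = €0.46 / 0.051 = €9.0196
Discount to today: PV = €9.0196 / (1 + 0.051)^7 = €9.0196 / 1.416508 = €6.37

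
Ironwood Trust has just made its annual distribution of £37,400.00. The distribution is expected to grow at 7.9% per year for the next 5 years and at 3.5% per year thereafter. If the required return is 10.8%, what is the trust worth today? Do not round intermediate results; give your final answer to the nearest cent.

£637224.91

D_1 = 40354.60000
D_2 = 43542.61340
D_3 = 46982.47986
D_4 = 50694.09577
D_5 = 54698.92933
Terminal value at year 5: TV = D_5×(1+g_2)/(r−g_2) = 56613.39186/0.073 = 775525.91589
P_0 = D_1/(1+r)^1 + D_2/(1+r)^2 + D_3/(1+r)^3 + D_4/(1+r)^4 + D_5/(1+r)^5 + TV/(1+r)^5
    = 36421.11913 + 35467.85880 + 34539.54841 + 33635.53496 + 32755.18251 + 464405.66985 = 637224.91366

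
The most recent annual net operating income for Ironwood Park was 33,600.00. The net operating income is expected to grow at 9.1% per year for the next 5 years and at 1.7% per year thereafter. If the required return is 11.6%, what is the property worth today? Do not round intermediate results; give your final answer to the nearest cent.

D_1 = 36657.60000
D_2 = 39993.44160
D_3 = 43632.84479
D_4 = 47603.43366
D_5 = 51935.34612
Terminal value at year 5: TV = D_5×(1+g_2)/(r−g_2) = 52818.24701/0.099 = 533517.64655
P_0 = D_1/(1+r)^1 + D_2/(1+r)^2 + D_3/(1+r)^3 + D_4/(1+r)^4 + D_5/(1+r)^5 + TV/(1+r)^5
    = 32847.31183 + 32111.48495 + 31392.14165 + 30688.91267 + 30001.43703 + 308196.58037 = 465237.86850

465237.87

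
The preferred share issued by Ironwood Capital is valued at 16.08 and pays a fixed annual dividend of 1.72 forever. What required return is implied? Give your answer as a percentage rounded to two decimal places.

10.70%

P = C/r ⇒ r = C/P = 1.72/16.08 = 0.106965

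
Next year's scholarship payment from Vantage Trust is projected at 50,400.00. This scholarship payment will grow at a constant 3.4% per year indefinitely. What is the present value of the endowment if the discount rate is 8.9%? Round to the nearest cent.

Growing perpetuity: P = D₁ / (r − g) = 50,400.0000 / (0.089 − 0.034) = 916,363.64

916363.64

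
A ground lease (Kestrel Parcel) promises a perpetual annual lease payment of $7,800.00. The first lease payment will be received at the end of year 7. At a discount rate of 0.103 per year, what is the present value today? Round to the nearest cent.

Value at end of year 6: C / r = $7,800.00 / 0.103 = $75,728.1553
Discount to today: PV = $75,728.1553 / (1 + 0.103)^6 = $75,728.1553 / 1.800749 = $42,053.71

$42053.71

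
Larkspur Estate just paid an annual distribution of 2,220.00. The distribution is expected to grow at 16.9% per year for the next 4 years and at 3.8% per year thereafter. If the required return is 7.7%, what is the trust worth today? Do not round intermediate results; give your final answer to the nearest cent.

D_1 = 2595.18000
D_2 = 3033.76542
D_3 = 3546.47178
D_4 = 4145.82551
Terminal value at year 4: TV = D_4×(1+g_2)/(r−g_2) = 4303.36688/0.039 = 110342.74039
P_0 = D_1/(1+r)^1 + D_2/(1+r)^2 + D_3/(1+r)^3 + D_4/(1+r)^4 + TV/(1+r)^4
    = 2409.63788 + 2615.47510 + 2838.89545 + 3081.40091 + 82012.67026 = 92958.07960

92958.08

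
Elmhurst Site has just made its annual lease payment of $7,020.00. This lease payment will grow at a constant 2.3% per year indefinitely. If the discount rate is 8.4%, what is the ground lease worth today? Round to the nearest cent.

D₁ = D₀ × (1 + g) = $7,020.00 × 1.023 = $7,181.4600
Growing perpetuity: P = D₁ / (r − g) = $7,181.4600 / (0.084 − 0.023) = $117,728.85

$117728.85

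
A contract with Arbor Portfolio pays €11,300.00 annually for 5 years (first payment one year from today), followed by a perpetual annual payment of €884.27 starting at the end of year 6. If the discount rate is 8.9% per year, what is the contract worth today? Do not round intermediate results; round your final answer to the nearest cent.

PV of 5-year annuity: €11,300.00 × [1 − (1+0.089)^−5] / 0.089 = 44067.34056
Perpetuity value at year 5: €884.27 / 0.089 = 9935.61798
PV of perpetuity: 9935.61798 / (1+0.089)^5 = 6487.17309
Total PV = 44067.34056 + 6487.17309 = 50554.51365

€50554.51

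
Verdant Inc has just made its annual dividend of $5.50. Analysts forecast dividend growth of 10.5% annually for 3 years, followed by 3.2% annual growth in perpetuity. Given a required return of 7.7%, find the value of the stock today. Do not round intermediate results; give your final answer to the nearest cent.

D_1 = 6.07750
D_2 = 6.71564
D_3 = 7.42078
Terminal value at year 3: TV = D_3×(1+g_2)/(r−g_2) = 7.65824/0.045 = 170.18321
P_0 = D_1/(1+r)^1 + D_2/(1+r)^2 + D_3/(1+r)^3 + TV/(1+r)^3
    = 5.64299 + 5.78970 + 5.94022 + 136.22901 = 153.60191

$153.60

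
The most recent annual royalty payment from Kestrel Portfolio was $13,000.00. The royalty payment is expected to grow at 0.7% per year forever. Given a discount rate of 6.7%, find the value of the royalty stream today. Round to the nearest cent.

D₁ = D₀ × (1 + g) = $13,000.00 × 1.007 = $13,091.0000
Growing perpetuity: P = D₁ / (r − g) = $13,091.0000 / (0.067 − 0.007) = $218,183.33

$218183.33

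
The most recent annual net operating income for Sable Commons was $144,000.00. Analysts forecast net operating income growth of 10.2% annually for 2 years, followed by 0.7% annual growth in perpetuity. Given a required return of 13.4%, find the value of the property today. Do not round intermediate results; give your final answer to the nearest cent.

D_1 = 158688.00000
D_2 = 174874.17600
Terminal value at year 2: TV = D_2×(1+g_2)/(r−g_2) = 176098.29523/0.127 = 1386600.74986
P_0 = D_1/(1+r)^1 + D_2/(1+r)^2 + TV/(1+r)^2
    = 139936.50794 + 135987.68232 + 1078264.53616 = 1354188.72641

$1354188.73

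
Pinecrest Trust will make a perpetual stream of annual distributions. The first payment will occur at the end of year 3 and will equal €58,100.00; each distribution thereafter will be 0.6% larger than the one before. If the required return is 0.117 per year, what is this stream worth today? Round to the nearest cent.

Value at end of year 2: C₁ / (r − g) = €58,100.00 / (0.117 − 0.006) = €523,423.4234
Discount to today: PV = €523,423.4234 / (1 + 0.117)^2 = €523,423.4234 / 1.247689 = €419,514.34

€419514.34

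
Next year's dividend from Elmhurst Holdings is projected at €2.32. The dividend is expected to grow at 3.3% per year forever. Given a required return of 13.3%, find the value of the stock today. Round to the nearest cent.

€23.20

Growing perpetuity: P = D₁ / (r − g) = €2.3200 / (0.133 − 0.033) = €23.20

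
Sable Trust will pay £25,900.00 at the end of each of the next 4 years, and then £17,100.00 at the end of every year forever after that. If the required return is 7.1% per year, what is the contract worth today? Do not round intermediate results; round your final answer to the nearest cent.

PV of 4-year annuity: £25,900.00 × [1 − (1+0.071)^−4] / 0.071 = 87531.08614
Perpetuity value at year 4: £17,100.00 / 0.071 = 240845.07042
PV of perpetuity: 240845.07042 / (1+0.071)^4 = 183054.27610
Total PV = 87531.08614 + 183054.27610 = 270585.36224

£270585.36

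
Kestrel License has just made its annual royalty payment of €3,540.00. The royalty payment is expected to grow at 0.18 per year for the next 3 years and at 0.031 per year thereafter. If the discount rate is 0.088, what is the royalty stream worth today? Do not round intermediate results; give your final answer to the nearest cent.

€94205.19

D_1 = 4177.20000
D_2 = 4929.09600
D_3 = 5816.33328
Terminal value at year 3: TV = D_3×(1+g_2)/(r−g_2) = 5996.63961/0.057 = 105204.20371
P_0 = D_1/(1+r)^1 + D_2/(1+r)^2 + D_3/(1+r)^3 + TV/(1+r)^3
    = 3839.33824 + 4163.98816 + 4516.09010 + 81685.77005 = 94205.18654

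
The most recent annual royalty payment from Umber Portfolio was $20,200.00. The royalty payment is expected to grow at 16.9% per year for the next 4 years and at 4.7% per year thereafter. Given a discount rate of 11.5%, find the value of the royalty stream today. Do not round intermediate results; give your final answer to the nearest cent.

D_1 = 23613.80000
D_2 = 27604.53220
D_3 = 32269.69814
D_4 = 37723.27713
Terminal value at year 4: TV = D_4×(1+g_2)/(r−g_2) = 39496.27115/0.068 = 580827.51695
P_0 = D_1/(1+r)^1 + D_2/(1+r)^2 + D_3/(1+r)^3 + D_4/(1+r)^4 + TV/(1+r)^4
    = 21178.29596 + 22203.97128 + 23279.32057 + 24406.74954 + 375792.15843 = 466860.49579

$466860.50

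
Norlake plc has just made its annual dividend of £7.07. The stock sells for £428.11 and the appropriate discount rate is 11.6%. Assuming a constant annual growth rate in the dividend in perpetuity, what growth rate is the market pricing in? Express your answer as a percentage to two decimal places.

P = D₀(1+g)/(r−g) ⇒ P(r−g) = D₀(1+g) ⇒ g(P+D₀) = P·r − D₀
g = (P·r − D₀)/(P + D₀) = (£428.11×0.116 − £7.07) / (£428.11 + £7.07) = 0.097869

9.79%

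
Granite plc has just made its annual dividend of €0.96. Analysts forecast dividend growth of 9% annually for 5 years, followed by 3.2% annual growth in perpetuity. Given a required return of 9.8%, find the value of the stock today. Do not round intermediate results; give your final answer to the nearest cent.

€19.17

D_1 = 1.04640
D_2 = 1.14058
D_3 = 1.24323
D_4 = 1.35512
D_5 = 1.47708
Terminal value at year 5: TV = D_5×(1+g_2)/(r−g_2) = 1.52435/0.066 = 23.09614
P_0 = D_1/(1+r)^1 + D_2/(1+r)^2 + D_3/(1+r)^3 + D_4/(1+r)^4 + D_5/(1+r)^5 + TV/(1+r)^5
    = 0.95301 + 0.94606 + 0.93917 + 0.93233 + 0.92553 + 14.47197 = 19.16807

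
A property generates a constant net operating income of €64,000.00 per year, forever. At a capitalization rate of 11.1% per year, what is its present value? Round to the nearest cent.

Level perpetuity: PV = C / r = €64,000.00 / 0.111 = €576,576.58

€576576.58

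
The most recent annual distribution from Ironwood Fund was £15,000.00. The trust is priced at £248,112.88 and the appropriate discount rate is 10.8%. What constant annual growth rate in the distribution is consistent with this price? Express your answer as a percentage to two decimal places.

4.48%

P = D₀(1+g)/(r−g) ⇒ P(r−g) = D₀(1+g) ⇒ g(P+D₀) = P·r − D₀
g = (P·r − D₀)/(P + D₀) = (£248,112.88×0.108 − £15,000.00) / (£248,112.88 + £15,000.00) = 0.044833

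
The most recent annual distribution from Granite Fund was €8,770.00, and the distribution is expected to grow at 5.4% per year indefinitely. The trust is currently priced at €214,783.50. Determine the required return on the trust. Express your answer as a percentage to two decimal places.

9.70%

D₁ = €8,770.00 × 1.054 = €9,243.5800
P = D₁/(r − g) ⇒ r = D₁/P + g = €9,243.5800/€214,783.50 + 0.054 = 0.043037 + 0.054 = 0.097037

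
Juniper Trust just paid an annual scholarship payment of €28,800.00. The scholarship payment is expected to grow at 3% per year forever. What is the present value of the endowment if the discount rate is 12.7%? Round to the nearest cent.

€305814.43

D₁ = D₀ × (1 + g) = €28,800.00 × 1.03 = €29,664.0000
Growing perpetuity: P = D₁ / (r − g) = €29,664.0000 / (0.127 − 0.03) = €305,814.43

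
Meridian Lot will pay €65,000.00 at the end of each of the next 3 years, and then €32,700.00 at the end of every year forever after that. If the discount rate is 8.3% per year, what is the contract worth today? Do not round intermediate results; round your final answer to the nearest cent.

€476767.59

PV of 3-year annuity: €65,000.00 × [1 − (1+0.083)^−3] / 0.083 = 166608.66222
Perpetuity value at year 3: €32,700.00 / 0.083 = 393975.90361
PV of perpetuity: 393975.90361 / (1+0.083)^3 = 310158.93047
Total PV = 166608.66222 + 310158.93047 = 476767.59269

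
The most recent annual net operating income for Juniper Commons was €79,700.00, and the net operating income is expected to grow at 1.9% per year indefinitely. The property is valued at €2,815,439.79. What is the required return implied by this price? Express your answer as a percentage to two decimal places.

D₁ = €79,700.00 × 1.019 = €81,214.3000
P = D₁/(r − g) ⇒ r = D₁/P + g = €81,214.3000/€2,815,439.79 + 0.019 = 0.028846 + 0.019 = 0.047846

4.78%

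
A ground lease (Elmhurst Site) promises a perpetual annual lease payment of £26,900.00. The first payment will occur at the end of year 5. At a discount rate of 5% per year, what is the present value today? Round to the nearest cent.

Value at end of year 4: C / r = £26,900.00 / 0.05 = £538,000.0000
Discount to today: PV = £538,000.0000 / (1 + 0.05)^4 = £538,000.0000 / 1.215506 = £442,613.93

£442613.93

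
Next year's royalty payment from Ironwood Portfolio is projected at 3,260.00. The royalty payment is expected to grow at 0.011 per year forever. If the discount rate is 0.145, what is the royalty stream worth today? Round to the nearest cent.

Growing perpetuity: P = D₁ / (r − g) = 3,260.0000 / (0.145 − 0.011) = 24,328.36

24328.36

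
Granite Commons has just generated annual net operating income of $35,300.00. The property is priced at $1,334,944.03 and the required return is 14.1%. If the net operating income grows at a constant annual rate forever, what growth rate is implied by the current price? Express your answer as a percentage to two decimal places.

P = D₀(1+g)/(r−g) ⇒ P(r−g) = D₀(1+g) ⇒ g(P+D₀) = P·r − D₀
g = (P·r − D₀)/(P + D₀) = ($1,334,944.03×0.141 − $35,300.00) / ($1,334,944.03 + $35,300.00) = 0.111606

11.16%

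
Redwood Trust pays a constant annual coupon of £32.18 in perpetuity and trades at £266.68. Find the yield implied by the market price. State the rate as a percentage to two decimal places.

P = C/r ⇒ r = C/P = £32.18/£266.68 = 0.120669

12.07%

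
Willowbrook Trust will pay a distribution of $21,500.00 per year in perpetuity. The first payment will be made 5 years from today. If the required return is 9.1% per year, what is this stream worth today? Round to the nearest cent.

$166762.37

Value at end of year 4: C / r = $21,500.00 / 0.091 = $236,263.7363
Discount to today: PV = $236,263.7363 / (1 + 0.091)^4 = $236,263.7363 / 1.416769 = $166,762.37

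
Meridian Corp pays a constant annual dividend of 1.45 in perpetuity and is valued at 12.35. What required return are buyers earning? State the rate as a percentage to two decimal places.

11.74%

P = C/r ⇒ r = C/P = 1.45/12.35 = 0.117409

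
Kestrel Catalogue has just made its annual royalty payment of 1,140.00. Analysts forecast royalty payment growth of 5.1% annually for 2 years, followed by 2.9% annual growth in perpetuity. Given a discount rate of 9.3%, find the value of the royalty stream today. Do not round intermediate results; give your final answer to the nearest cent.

19097.75

D_1 = 1198.14000
D_2 = 1259.24514
Terminal value at year 2: TV = D_2×(1+g_2)/(r−g_2) = 1295.76325/0.064 = 20246.30077
P_0 = D_1/(1+r)^1 + D_2/(1+r)^2 + TV/(1+r)^2
    = 1096.19396 + 1054.07123 + 16947.48898 = 19097.75417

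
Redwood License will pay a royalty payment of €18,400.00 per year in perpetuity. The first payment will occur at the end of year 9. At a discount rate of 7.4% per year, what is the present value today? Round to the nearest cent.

Value at end of year 8: C / r = €18,400.00 / 0.074 = €248,648.6486
Discount to today: PV = €248,648.6486 / (1 + 0.074)^8 = €248,648.6486 / 1.770249 = €140,459.74

€140459.74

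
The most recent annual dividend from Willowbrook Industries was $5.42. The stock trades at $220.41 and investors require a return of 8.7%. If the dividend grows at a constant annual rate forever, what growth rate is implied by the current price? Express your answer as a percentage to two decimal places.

6.09%

P = D₀(1+g)/(r−g) ⇒ P(r−g) = D₀(1+g) ⇒ g(P+D₀) = P·r − D₀
g = (P·r − D₀)/(P + D₀) = ($220.41×0.087 − $5.42) / ($220.41 + $5.42) = 0.060912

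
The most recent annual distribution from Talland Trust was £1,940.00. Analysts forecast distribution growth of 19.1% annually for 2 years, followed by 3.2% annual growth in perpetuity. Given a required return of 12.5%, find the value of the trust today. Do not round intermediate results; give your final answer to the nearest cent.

£28355.87

D_1 = 2310.54000
D_2 = 2751.85314
Terminal value at year 2: TV = D_2×(1+g_2)/(r−g_2) = 2839.91244/0.093 = 30536.69291
P_0 = D_1/(1+r)^1 + D_2/(1+r)^2 + TV/(1+r)^2
    = 2053.81333 + 2174.30372 + 24127.75736 = 28355.87441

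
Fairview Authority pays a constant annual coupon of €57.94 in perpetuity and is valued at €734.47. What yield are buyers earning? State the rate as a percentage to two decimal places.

P = C/r ⇒ r = C/P = €57.94/€734.47 = 0.078887

7.89%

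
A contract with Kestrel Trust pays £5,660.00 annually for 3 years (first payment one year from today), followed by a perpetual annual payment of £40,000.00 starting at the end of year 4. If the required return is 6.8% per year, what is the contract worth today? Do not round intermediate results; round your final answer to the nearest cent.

£497785.96

PV of 3-year annuity: £5,660.00 × [1 − (1+0.068)^−3] / 0.068 = 14908.07266
Perpetuity value at year 3: £40,000.00 / 0.068 = 588235.29412
PV of perpetuity: 588235.29412 / (1+0.068)^3 = 482877.89017
Total PV = 14908.07266 + 482877.89017 = 497785.96283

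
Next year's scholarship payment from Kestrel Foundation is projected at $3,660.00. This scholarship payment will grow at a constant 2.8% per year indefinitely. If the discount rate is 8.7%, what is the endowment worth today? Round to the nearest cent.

Growing perpetuity: P = D₁ / (r − g) = $3,660.0000 / (0.087 − 0.028) = $62,033.90

$62033.90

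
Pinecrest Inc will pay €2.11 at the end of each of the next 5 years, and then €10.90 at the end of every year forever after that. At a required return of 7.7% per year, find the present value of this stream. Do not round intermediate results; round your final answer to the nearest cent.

€106.18

PV of 5-year annuity: €2.11 × [1 − (1+0.077)^−5] / 0.077 = 8.49165
Perpetuity value at year 5: €10.90 / 0.077 = 141.55844
PV of perpetuity: 141.55844 / (1+0.077)^5 = 97.69161
Total PV = 8.49165 + 97.69161 = 106.18326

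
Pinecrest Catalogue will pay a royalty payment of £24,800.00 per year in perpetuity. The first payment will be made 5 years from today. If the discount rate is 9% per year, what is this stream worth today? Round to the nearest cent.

Value at end of year 4: C / r = £24,800.00 / 0.09 = £275,555.5556
Discount to today: PV = £275,555.5556 / (1 + 0.09)^4 = £275,555.5556 / 1.411582 = £195,210.50

£195210.50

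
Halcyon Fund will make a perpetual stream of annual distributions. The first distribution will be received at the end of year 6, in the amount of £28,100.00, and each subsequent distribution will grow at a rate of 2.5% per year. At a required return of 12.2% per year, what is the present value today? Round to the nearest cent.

Value at end of year 5: C₁ / (r − g) = £28,100.00 / (0.122 − 0.025) = £289,690.7216
Discount to today: PV = £289,690.7216 / (1 + 0.122)^5 = £289,690.7216 / 1.778133 = £162,918.46

£162918.46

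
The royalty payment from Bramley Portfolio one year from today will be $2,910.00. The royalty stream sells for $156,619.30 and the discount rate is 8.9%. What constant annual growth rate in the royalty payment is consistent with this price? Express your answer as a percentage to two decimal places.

P = D₁/(r−g) ⇒ g = r − D₁/P = 0.089 − $2,910.00/$156,619.30 = 0.070420

7.04%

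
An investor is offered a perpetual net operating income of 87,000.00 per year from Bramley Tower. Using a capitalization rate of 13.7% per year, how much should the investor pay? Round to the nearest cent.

Level perpetuity: PV = C / r = 87,000.00 / 0.137 = 635,036.50

635036.50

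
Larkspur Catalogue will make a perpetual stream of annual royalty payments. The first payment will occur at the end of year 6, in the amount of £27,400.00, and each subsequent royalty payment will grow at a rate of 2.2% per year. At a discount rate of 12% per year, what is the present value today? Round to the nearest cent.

£158647.92

Value at end of year 5: C₁ / (r − g) = £27,400.00 / (0.12 − 0.022) = £279,591.8367
Discount to today: PV = £279,591.8367 / (1 + 0.12)^5 = £279,591.8367 / 1.762342 = £158,647.92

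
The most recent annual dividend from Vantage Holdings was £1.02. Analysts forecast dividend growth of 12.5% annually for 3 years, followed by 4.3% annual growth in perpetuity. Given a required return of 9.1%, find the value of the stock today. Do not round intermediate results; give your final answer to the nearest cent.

D_1 = 1.14750
D_2 = 1.29094
D_3 = 1.45230
Terminal value at year 3: TV = D_3×(1+g_2)/(r−g_2) = 1.51475/0.048 = 31.55737
P_0 = D_1/(1+r)^1 + D_2/(1+r)^2 + D_3/(1+r)^3 + TV/(1+r)^3
    = 1.05179 + 1.08457 + 1.11836 + 24.30114 = 27.55585

£27.56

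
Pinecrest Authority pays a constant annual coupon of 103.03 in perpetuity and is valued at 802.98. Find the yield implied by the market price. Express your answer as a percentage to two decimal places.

P = C/r ⇒ r = C/P = 103.03/802.98 = 0.128310

12.83%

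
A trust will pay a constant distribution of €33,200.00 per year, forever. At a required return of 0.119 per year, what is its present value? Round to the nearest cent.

Level perpetuity: PV = C / r = €33,200.00 / 0.119 = €278,991.60

€278991.60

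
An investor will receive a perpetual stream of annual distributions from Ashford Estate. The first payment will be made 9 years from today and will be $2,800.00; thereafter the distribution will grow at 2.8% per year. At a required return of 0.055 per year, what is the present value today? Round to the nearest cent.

$67573.22

Value at end of year 8: C₁ / (r − g) = $2,800.00 / (0.055 − 0.028) = $103,703.7037
Discount to today: PV = $103,703.7037 / (1 + 0.055)^8 = $103,703.7037 / 1.534687 = $67,573.22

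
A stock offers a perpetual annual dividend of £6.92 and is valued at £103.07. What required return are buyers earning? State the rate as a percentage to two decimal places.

6.71%

P = C/r ⇒ r = C/P = £6.92/£103.07 = 0.067139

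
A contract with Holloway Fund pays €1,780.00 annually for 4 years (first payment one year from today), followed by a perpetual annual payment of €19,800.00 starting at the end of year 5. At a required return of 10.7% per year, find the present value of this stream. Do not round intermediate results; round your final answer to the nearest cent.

PV of 4-year annuity: €1,780.00 × [1 − (1+0.107)^−4] / 0.107 = 5557.91244
Perpetuity value at year 4: €19,800.00 / 0.107 = 185046.72897
PV of perpetuity: 185046.72897 / (1+0.107)^4 = 123222.75914
Total PV = 5557.91244 + 123222.75914 = 128780.67158

€128780.67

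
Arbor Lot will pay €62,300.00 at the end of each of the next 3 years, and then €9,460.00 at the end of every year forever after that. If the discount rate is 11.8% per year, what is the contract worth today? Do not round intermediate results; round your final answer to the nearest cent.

€207519.71

PV of 3-year annuity: €62,300.00 × [1 − (1+0.118)^−3] / 0.118 = 150149.85555
Perpetuity value at year 3: €9,460.00 / 0.118 = 80169.49153
PV of perpetuity: 80169.49153 / (1+0.118)^3 = 57369.85054
Total PV = 150149.85555 + 57369.85054 = 207519.70609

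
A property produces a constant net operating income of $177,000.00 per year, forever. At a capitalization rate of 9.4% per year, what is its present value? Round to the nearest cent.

Level perpetuity: PV = C / r = $177,000.00 / 0.094 = $1,882,978.72

$1882978.72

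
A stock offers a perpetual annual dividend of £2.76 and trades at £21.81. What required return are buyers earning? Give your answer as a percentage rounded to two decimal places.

P = C/r ⇒ r = C/P = £2.76/£21.81 = 0.126547

12.65%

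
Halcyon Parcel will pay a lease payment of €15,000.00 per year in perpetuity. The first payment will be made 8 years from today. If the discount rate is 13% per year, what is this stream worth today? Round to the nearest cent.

€49045.46

Value at end of year 7: C / r = €15,000.00 / 0.13 = €115,384.6154
Discount to today: PV = €115,384.6154 / (1 + 0.13)^7 = €115,384.6154 / 2.352605 = €49,045.46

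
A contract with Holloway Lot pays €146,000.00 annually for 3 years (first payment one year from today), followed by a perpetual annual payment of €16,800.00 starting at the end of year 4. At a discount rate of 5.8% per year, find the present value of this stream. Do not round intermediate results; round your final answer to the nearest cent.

€636290.23

PV of 3-year annuity: €146,000.00 × [1 − (1+0.058)^−3] / 0.058 = 391708.34445
Perpetuity value at year 3: €16,800.00 / 0.058 = 289655.17241
PV of perpetuity: 289655.17241 / (1+0.058)^3 = 244581.88346
Total PV = 391708.34445 + 244581.88346 = 636290.22792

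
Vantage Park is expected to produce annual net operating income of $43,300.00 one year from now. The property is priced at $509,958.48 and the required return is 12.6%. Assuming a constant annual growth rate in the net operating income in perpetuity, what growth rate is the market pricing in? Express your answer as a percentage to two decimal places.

P = D₁/(r−g) ⇒ g = r − D₁/P = 0.126 − $43,300.00/$509,958.48 = 0.041091

4.11%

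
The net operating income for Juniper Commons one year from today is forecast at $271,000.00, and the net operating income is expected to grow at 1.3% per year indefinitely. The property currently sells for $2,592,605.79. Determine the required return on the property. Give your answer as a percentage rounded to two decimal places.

11.75%

P = D₁/(r − g) ⇒ r = D₁/P + g = $271,000.0000/$2,592,605.79 + 0.013 = 0.104528 + 0.013 = 0.117528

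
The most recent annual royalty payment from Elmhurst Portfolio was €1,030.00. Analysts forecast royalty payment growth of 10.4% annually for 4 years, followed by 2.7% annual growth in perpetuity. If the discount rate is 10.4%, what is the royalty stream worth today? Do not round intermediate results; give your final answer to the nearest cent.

€17857.79

D_1 = 1137.12000
D_2 = 1255.38048
D_3 = 1385.94005
D_4 = 1530.07782
Terminal value at year 4: TV = D_4×(1+g_2)/(r−g_2) = 1571.38992/0.077 = 20407.66125
P_0 = D_1/(1+r)^1 + D_2/(1+r)^2 + D_3/(1+r)^3 + D_4/(1+r)^4 + TV/(1+r)^4
    = 1030.00000 + 1030.00000 + 1030.00000 + 1030.00000 + 13737.79221 = 17857.79221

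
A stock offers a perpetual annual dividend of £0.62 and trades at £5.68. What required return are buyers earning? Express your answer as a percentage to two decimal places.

P = C/r ⇒ r = C/P = £0.62/£5.68 = 0.109155

10.92%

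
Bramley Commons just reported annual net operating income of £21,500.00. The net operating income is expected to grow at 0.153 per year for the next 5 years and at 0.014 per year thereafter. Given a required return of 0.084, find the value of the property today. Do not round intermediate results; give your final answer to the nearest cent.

£553868.04

D_1 = 24789.50000
D_2 = 28582.29350
D_3 = 32955.38441
D_4 = 37997.55822
D_5 = 43811.18463
Terminal value at year 5: TV = D_5×(1+g_2)/(r−g_2) = 44424.54121/0.07 = 634636.30303
P_0 = D_1/(1+r)^1 + D_2/(1+r)^2 + D_3/(1+r)^3 + D_4/(1+r)^4 + D_5/(1+r)^5 + TV/(1+r)^5
    = 22868.54244 + 24324.19689 + 25872.50831 + 27519.37462 + 29271.06913 + 424012.34424 = 553868.03563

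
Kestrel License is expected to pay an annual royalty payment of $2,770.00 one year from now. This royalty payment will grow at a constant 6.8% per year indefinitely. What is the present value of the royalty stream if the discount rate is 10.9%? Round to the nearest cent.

$67560.98

Growing perpetuity: P = D₁ / (r − g) = $2,770.0000 / (0.109 − 0.068) = $67,560.98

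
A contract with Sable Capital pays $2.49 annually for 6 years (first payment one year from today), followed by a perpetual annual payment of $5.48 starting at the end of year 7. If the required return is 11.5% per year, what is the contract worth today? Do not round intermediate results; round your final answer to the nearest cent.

$35.18

PV of 6-year annuity: $2.49 × [1 − (1+0.115)^−6] / 0.115 = 10.38403
Perpetuity value at year 6: $5.48 / 0.115 = 47.65217
PV of perpetuity: 47.65217 / (1+0.115)^6 = 24.79896
Total PV = 10.38403 + 24.79896 = 35.18299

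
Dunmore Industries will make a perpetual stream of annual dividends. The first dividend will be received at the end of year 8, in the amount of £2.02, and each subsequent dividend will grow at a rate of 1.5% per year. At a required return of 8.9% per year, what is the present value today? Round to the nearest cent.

Value at end of year 7: C₁ / (r − g) = £2.02 / (0.089 − 0.015) = £27.2973
Discount to today: PV = £27.2973 / (1 + 0.089)^7 = £27.2973 / 1.816332 = £15.03

£15.03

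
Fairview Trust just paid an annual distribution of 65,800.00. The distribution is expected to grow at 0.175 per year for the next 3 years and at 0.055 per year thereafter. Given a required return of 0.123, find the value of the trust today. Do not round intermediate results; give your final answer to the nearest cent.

D_1 = 77315.00000
D_2 = 90845.12500
D_3 = 106743.02188
Terminal value at year 3: TV = D_3×(1+g_2)/(r−g_2) = 112613.88808/0.068 = 1656086.58938
P_0 = D_1/(1+r)^1 + D_2/(1+r)^2 + D_3/(1+r)^3 + TV/(1+r)^3
    = 68846.83882 + 72034.76012 + 75370.29666 + 1169347.98489 = 1385599.88050

1385599.88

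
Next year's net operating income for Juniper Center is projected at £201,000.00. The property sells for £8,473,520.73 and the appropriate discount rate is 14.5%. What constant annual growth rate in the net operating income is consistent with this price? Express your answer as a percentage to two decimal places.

P = D₁/(r−g) ⇒ g = r − D₁/P = 0.145 − £201,000.00/£8,473,520.73 = 0.121279

12.13%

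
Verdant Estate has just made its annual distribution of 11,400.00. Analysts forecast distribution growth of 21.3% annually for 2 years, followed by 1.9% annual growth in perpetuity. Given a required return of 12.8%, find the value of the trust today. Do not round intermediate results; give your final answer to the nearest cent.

D_1 = 13828.20000
D_2 = 16773.60660
Terminal value at year 2: TV = D_2×(1+g_2)/(r−g_2) = 17092.30513/0.109 = 156810.13877
P_0 = D_1/(1+r)^1 + D_2/(1+r)^2 + TV/(1+r)^2
    = 12259.04255 + 13182.81792 + 123241.20609 = 148683.06656

148683.07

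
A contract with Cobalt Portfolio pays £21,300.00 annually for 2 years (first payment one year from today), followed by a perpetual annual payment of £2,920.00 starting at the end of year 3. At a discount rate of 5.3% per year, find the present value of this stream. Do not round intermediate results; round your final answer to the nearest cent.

PV of 2-year annuity: £21,300.00 × [1 − (1+0.053)^−2] / 0.053 = 39437.72101
Perpetuity value at year 2: £2,920.00 / 0.053 = 55094.33962
PV of perpetuity: 55094.33962 / (1+0.053)^2 = 49687.85392
Total PV = 39437.72101 + 49687.85392 = 89125.57494

£89125.57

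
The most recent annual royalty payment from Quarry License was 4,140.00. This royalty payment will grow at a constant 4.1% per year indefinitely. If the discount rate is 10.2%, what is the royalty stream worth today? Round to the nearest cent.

D₁ = D₀ × (1 + g) = 4,140.00 × 1.041 = 4,309.7400
Growing perpetuity: P = D₁ / (r − g) = 4,309.7400 / (0.102 − 0.041) = 70,651.48

70651.48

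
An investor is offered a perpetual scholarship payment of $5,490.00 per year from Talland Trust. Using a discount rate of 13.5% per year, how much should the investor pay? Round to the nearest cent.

$40666.67

Level perpetuity: PV = C / r = $5,490.00 / 0.135 = $40,666.67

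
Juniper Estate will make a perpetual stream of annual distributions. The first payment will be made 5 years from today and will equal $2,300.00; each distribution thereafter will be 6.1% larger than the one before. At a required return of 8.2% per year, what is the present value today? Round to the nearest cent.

Value at end of year 4: C₁ / (r − g) = $2,300.00 / (0.082 − 0.061) = $109,523.8095
Discount to today: PV = $109,523.8095 / (1 + 0.082)^4 = $109,523.8095 / 1.370595 = $79,909.70

$79909.70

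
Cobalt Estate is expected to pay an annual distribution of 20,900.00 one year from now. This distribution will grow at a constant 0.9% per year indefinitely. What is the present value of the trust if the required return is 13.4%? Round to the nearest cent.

Growing perpetuity: P = D₁ / (r − g) = 20,900.0000 / (0.134 − 0.009) = 167,200.00

167200.00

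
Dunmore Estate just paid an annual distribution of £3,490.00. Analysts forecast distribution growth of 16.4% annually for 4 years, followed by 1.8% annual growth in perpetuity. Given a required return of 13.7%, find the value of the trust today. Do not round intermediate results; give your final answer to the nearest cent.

£47602.82

D_1 = 4062.36000
D_2 = 4728.58704
D_3 = 5504.07531
D_4 = 6406.74367
Terminal value at year 4: TV = D_4×(1+g_2)/(r−g_2) = 6522.06505/0.119 = 54807.26935
P_0 = D_1/(1+r)^1 + D_2/(1+r)^2 + D_3/(1+r)^3 + D_4/(1+r)^4 + TV/(1+r)^4
    = 3572.87599 + 3657.72001 + 3744.57880 + 3833.50019 + 32794.14451 = 47602.81950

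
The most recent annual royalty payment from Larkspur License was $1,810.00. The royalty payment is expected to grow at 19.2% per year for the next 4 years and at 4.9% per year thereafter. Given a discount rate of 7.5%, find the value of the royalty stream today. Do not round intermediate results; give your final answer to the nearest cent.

D_1 = 2157.52000
D_2 = 2571.76384
D_3 = 3065.54250
D_4 = 3654.12666
Terminal value at year 4: TV = D_4×(1+g_2)/(r−g_2) = 3833.17886/0.026 = 147429.95627
P_0 = D_1/(1+r)^1 + D_2/(1+r)^2 + D_3/(1+r)^3 + D_4/(1+r)^4 + TV/(1+r)^4
    = 2006.99535 + 2225.43112 + 2467.64083 + 2736.21198 + 110395.62936 = 119831.90864

$119831.91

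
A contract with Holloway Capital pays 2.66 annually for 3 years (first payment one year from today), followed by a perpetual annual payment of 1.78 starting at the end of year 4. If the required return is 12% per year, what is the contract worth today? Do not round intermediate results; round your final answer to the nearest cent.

PV of 3-year annuity: 2.66 × [1 − (1+0.12)^−3] / 0.12 = 6.38887
Perpetuity value at year 3: 1.78 / 0.12 = 14.83333
PV of perpetuity: 14.83333 / (1+0.12)^3 = 10.55807
Total PV = 6.38887 + 10.55807 = 16.94694

16.95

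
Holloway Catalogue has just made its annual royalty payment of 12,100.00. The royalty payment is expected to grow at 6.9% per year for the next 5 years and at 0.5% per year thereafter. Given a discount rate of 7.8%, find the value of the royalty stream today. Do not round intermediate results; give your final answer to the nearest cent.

D_1 = 12934.90000
D_2 = 13827.40810
D_3 = 14781.49926
D_4 = 15801.42271
D_5 = 16891.72087
Terminal value at year 5: TV = D_5×(1+g_2)/(r−g_2) = 16976.17948/0.073 = 232550.40382
P_0 = D_1/(1+r)^1 + D_2/(1+r)^2 + D_3/(1+r)^3 + D_4/(1+r)^4 + D_5/(1+r)^5 + TV/(1+r)^5
    = 11998.97959 + 11898.80258 + 11799.46193 + 11700.95065 + 11603.26182 + 159743.53608 = 218744.99266

218744.99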